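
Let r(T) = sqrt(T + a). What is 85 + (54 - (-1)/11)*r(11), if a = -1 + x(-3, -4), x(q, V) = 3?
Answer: 85 + 595*sqrt(13)/11 ≈ 280.03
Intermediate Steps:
a = 2 (a = -1 + 3 = 2)
r(T) = sqrt(2 + T) (r(T) = sqrt(T + 2) = sqrt(2 + T))
85 + (54 - (-1)/11)*r(11) = 85 + (54 - (-1)/11)*sqrt(2 + 11) = 85 + (54 - (-1)/11)*sqrt(13) = 85 + (54 - 1*(-1/11))*sqrt(13) = 85 + (54 + 1/11)*sqrt(13) = 85 + 595*sqrt(13)/11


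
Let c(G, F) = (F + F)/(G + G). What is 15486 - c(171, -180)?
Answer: 294254/19 ≈ 15487.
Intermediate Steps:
c(G, F) = F/G (c(G, F) = (2*F)/((2*G)) = (2*F)*(1/(2*G)) = F/G)
15486 - c(171, -180) = 15486 - (-180)/171 = 15486 - 1*(-20/19) = 15486 + 20/19 = 294254/19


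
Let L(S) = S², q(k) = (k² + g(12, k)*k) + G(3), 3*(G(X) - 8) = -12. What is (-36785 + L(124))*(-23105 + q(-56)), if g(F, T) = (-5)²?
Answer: 457403285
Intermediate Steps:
G(X) = 4 (G(X) = 8 + (⅓)*(-12) = 8 - 4 = 4)
g(F, T) = 25
q(k) = 4 + k² + 25*k (q(k) = (k² + 25*k) + 4 = 4 + k² + 25*k)
(-36785 + L(124))*(-23105 + q(-56)) = (-36785 + 124²)*(-23105 + (4 + (-56)² + 25*(-56))) = (-36785 + 15376)*(-23105 + (4 + 3136 - 1400)) = -21409*(-23105 + 1740) = -21409*(-21365) = 457403285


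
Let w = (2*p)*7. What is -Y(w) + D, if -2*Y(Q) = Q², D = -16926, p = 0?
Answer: -16926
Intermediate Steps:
w = 0 (w = (2*0)*7 = 0*7 = 0)
Y(Q) = -Q²/2
-Y(w) + D = -(-1)*0²/2 - 16926 = -(-1)*0/2 - 16926 = -1*0 - 16926 = 0 - 16926 = -16926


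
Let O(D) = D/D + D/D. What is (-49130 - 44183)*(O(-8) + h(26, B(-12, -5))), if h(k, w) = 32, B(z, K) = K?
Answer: -3172642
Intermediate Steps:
O(D) = 2 (O(D) = 1 + 1 = 2)
(-49130 - 44183)*(O(-8) + h(26, B(-12, -5))) = (-49130 - 44183)*(2 + 32) = -93313*34 = -3172642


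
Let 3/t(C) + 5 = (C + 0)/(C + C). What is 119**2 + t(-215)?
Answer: 42481/3 ≈ 14160.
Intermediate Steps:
t(C) = -2/3 (t(C) = 3/(-5 + (C + 0)/(C + C)) = 3/(-5 + C/((2*C))) = 3/(-5 + C*(1/(2*C))) = 3/(-5 + 1/2) = 3/(-9/2) = 3*(-2/9) = -2/3)
119**2 + t(-215) = 119**2 - 2/3 = 14161 - 2/3 = 42481/3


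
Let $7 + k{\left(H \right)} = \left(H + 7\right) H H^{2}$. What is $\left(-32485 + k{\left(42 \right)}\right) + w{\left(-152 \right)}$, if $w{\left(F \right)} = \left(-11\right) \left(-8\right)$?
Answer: $3597908$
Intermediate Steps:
$k{\left(H \right)} = -7 + H^{3} \left(7 + H\right)$ ($k{\left(H \right)} = -7 + \left(H + 7\right) H H^{2} = -7 + \left(7 + H\right) H H^{2} = -7 + H \left(7 + H\right) H^{2} = -7 + H^{3} \left(7 + H\right)$)
$w{\left(F \right)} = 88$
$\left(-32485 + k{\left(42 \right)}\right) + w{\left(-152 \right)} = \left(-32485 + \left(-7 + 42^{4} + 7 \cdot 42^{3}\right)\right) + 88 = \left(-32485 + \left(-7 + 3111696 + 7 \cdot 74088\right)\right) + 88 = \left(-32485 + \left(-7 + 3111696 + 518616\right)\right) + 88 = \left(-32485 + 3630305\right) + 88 = 3597820 + 88 = 3597908$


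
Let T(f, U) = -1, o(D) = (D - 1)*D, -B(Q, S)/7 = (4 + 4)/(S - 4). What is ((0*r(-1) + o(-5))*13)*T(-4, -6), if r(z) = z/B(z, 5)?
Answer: -390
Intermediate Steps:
B(Q, S) = -56/(-4 + S) (B(Q, S) = -7*(4 + 4)/(S - 4) = -56/(-4 + S))
r(z) = -z/56 (r(z) = z/((-56/(-4 + 5))) = z/((-56/1)) = z/((-56*1)) = z/(-56) = z*(-1/56) = -z/56)
o(D) = D*(-1 + D) (o(D) = (-1 + D)*D = D*(-1 + D))
((0*r(-1) + o(-5))*13)*T(-4, -6) = ((0*(-1/56*(-1)) - 5*(-1 - 5))*13)*(-1) = ((0*(1/56) - 5*(-6))*13)*(-1) = ((0 + 30)*13)*(-1) = (30*13)*(-1) = 390*(-1) = -390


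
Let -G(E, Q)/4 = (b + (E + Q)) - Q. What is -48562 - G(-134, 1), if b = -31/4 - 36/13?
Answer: -638821/13 ≈ -49140.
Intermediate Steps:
b = -547/52 (b = -31*¼ - 36*1/13 = -31/4 - 36/13 = -547/52 ≈ -10.519)
G(E, Q) = 547/13 - 4*E (G(E, Q) = -4*((-547/52 + (E + Q)) - Q) = -4*((-547/52 + E + Q) - Q) = -4*(-547/52 + E) = 547/13 - 4*E)
-48562 - G(-134, 1) = -48562 - (547/13 - 4*(-134)) = -48562 - (547/13 + 536) = -48562 - 1*7515/13 = -48562 - 7515/13 = -638821/13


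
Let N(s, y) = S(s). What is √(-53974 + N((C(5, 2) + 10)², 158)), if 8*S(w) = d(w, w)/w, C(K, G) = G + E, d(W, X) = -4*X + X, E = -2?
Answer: 13*I*√5110/4 ≈ 232.32*I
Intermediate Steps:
d(W, X) = -3*X
C(K, G) = -2 + G (C(K, G) = G - 2 = -2 + G)
S(w) = -3/8 (S(w) = ((-3*w)/w)/8 = (⅛)*(-3) = -3/8)
N(s, y) = -3/8
√(-53974 + N((C(5, 2) + 10)², 158)) = √(-53974 - 3/8) = √(-431795/8) = 13*I*√5110/4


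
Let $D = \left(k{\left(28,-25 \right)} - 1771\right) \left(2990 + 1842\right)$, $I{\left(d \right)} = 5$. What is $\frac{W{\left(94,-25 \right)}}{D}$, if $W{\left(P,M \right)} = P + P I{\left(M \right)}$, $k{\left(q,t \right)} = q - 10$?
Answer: $- \frac{141}{2117624} \approx -6.6584 \cdot 10^{-5}$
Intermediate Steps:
$k{\left(q,t \right)} = -10 + q$
$D = -8470496$ ($D = \left(\left(-10 + 28\right) - 1771\right) \left(2990 + 1842\right) = \left(18 - 1771\right) 4832 = \left(-1753\right) 4832 = -8470496$)
$W{\left(P,M \right)} = 6 P$ ($W{\left(P,M \right)} = P + P 5 = P + 5 P = 6 P$)
$\frac{W{\left(94,-25 \right)}}{D} = \frac{6 \cdot 94}{-8470496} = 564 \left(- \frac{1}{8470496}\right) = - \frac{141}{2117624}$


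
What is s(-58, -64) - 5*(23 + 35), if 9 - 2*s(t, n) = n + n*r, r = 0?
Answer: -507/2 ≈ -253.50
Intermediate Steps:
s(t, n) = 9/2 - n/2 (s(t, n) = 9/2 - (n + n*0)/2 = 9/2 - (n + 0)/2 = 9/2 - n/2)
s(-58, -64) - 5*(23 + 35) = (9/2 - ½*(-64)) - 5*(23 + 35) = (9/2 + 32) - 5*58 = 73/2 - 1*290 = 73/2 - 290 = -507/2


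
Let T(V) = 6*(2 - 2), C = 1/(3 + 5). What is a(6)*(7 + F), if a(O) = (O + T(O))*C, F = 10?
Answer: 51/4 ≈ 12.750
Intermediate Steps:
C = ⅛ (C = 1/8 = ⅛ ≈ 0.12500)
T(V) = 0 (T(V) = 6*0 = 0)
a(O) = O/8 (a(O) = (O + 0)*(⅛) = O*(⅛) = O/8)
a(6)*(7 + F) = ((⅛)*6)*(7 + 10) = (¾)*17 = 51/4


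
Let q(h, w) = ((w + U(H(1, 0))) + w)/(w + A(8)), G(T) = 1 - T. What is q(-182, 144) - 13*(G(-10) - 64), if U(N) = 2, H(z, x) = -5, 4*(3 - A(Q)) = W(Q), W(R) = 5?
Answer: 402847/583 ≈ 690.99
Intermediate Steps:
A(Q) = 7/4 (A(Q) = 3 - 1/4*5 = 3 - 5/4 = 7/4)
q(h, w) = (2 + 2*w)/(7/4 + w) (q(h, w) = ((w + 2) + w)/(w + 7/4) = ((2 + w) + w)/(7/4 + w) = (2 + 2*w)/(7/4 + w))
q(-182, 144) - 13*(G(-10) - 64) = 8*(1 + 144)/(7 + 4*144) - 13*((1 - 1*(-10)) - 64) = 8*145/(7 + 576) - 13*((1 + 10) - 64) = 8*145/583 - 13*(11 - 64) = 8*(1/583)*145 - 13*(-53) = 1160/583 - 1*(-689) = 1160/583 + 689 = 402847/583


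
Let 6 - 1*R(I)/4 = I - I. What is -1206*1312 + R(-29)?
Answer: -1582248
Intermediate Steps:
R(I) = 24 (R(I) = 24 - 4*(I - I) = 24 - 4*0 = 24 + 0 = 24)
-1206*1312 + R(-29) = -1206*1312 + 24 = -1582272 + 24 = -1582248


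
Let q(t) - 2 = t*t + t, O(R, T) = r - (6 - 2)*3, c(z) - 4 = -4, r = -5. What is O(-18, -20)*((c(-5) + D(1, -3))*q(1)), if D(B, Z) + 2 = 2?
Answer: 0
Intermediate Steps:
c(z) = 0 (c(z) = 4 - 4 = 0)
D(B, Z) = 0 (D(B, Z) = -2 + 2 = 0)
O(R, T) = -17 (O(R, T) = -5 - (6 - 2)*3 = -5 - 4*3 = -5 - 1*12 = -5 - 12 = -17)
q(t) = 2 + t + t**2 (q(t) = 2 + (t*t + t) = 2 + (t**2 + t) = 2 + (t + t**2) = 2 + t + t**2)
O(-18, -20)*((c(-5) + D(1, -3))*q(1)) = -17*(0 + 0)*(2 + 1 + 1**2) = -0*(2 + 1 + 1) = -0*4 = -17*0 = 0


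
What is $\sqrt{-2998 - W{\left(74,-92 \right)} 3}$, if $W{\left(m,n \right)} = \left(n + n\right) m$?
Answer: $5 \sqrt{1514} \approx 194.55$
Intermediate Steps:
$W{\left(m,n \right)} = 2 m n$ ($W{\left(m,n \right)} = 2 n m = 2 m n$)
$\sqrt{-2998 - W{\left(74,-92 \right)} 3} = \sqrt{-2998 - 2 \cdot 74 \left(-92\right) 3} = \sqrt{-2998 - \left(-13616\right) 3} = \sqrt{-2998 - -40848} = \sqrt{-2998 + 40848} = \sqrt{37850} = 5 \sqrt{1514}$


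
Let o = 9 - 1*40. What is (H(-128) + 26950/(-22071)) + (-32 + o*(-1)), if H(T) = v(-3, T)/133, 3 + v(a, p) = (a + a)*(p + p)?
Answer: 557450/59907 ≈ 9.3053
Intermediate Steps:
v(a, p) = -3 + 4*a*p (v(a, p) = -3 + (a + a)*(p + p) = -3 + (2*a)*(2*p) = -3 + 4*a*p)
H(T) = -3/133 - 12*T/133 (H(T) = (-3 + 4*(-3)*T)/133 = (-3 - 12*T)*(1/133) = -3/133 - 12*T/133)
o = -31 (o = 9 - 40 = -31)
(H(-128) + 26950/(-22071)) + (-32 + o*(-1)) = ((-3/133 - 12/133*(-128)) + 26950/(-22071)) + (-32 - 31*(-1)) = ((-3/133 + 1536/133) + 26950*(-1/22071)) + (-32 + 31) = (219/19 - 3850/3153) - 1 = 617357/59907 - 1 = 557450/59907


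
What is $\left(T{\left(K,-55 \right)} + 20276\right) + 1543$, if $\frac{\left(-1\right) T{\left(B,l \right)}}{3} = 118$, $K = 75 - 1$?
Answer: $21465$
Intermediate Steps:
$K = 74$ ($K = 75 - 1 = 74$)
$T{\left(B,l \right)} = -354$ ($T{\left(B,l \right)} = \left(-3\right) 118 = -354$)
$\left(T{\left(K,-55 \right)} + 20276\right) + 1543 = \left(-354 + 20276\right) + 1543 = 19922 + 1543 = 21465$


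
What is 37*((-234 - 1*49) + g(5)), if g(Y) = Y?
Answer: -10286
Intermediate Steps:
37*((-234 - 1*49) + g(5)) = 37*((-234 - 1*49) + 5) = 37*((-234 - 49) + 5) = 37*(-283 + 5) = 37*(-278) = -10286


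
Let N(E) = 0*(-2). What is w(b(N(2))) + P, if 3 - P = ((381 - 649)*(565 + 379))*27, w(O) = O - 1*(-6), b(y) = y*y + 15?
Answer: 6830808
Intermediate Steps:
N(E) = 0
b(y) = 15 + y² (b(y) = y² + 15 = 15 + y²)
w(O) = 6 + O (w(O) = O + 6 = 6 + O)
P = 6830787 (P = 3 - (381 - 649)*(565 + 379)*27 = 3 - (-268*944)*27 = 3 - (-252992)*27 = 3 - 1*(-6830784) = 3 + 6830784 = 6830787)
w(b(N(2))) + P = (6 + (15 + 0²)) + 6830787 = (6 + (15 + 0)) + 6830787 = (6 + 15) + 6830787 = 21 + 6830787 = 6830808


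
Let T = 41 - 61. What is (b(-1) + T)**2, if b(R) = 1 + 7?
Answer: 144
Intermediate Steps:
T = -20
b(R) = 8
(b(-1) + T)**2 = (8 - 20)**2 = (-12)**2 = 144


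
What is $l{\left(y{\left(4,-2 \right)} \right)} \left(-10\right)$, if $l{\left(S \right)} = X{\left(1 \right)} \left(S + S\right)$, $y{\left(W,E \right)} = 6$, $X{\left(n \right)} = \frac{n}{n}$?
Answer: $-120$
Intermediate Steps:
$X{\left(n \right)} = 1$
$l{\left(S \right)} = 2 S$ ($l{\left(S \right)} = 1 \left(S + S\right) = 1 \cdot 2 S = 2 S$)
$l{\left(y{\left(4,-2 \right)} \right)} \left(-10\right) = 2 \cdot 6 \left(-10\right) = 12 \left(-10\right) = -120$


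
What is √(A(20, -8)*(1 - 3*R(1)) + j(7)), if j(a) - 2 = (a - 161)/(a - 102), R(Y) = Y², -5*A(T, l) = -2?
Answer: 2*√6365/95 ≈ 1.6796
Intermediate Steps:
A(T, l) = ⅖ (A(T, l) = -⅕*(-2) = ⅖)
j(a) = 2 + (-161 + a)/(-102 + a) (j(a) = 2 + (a - 161)/(a - 102) = 2 + (-161 + a)/(-102 + a))
√(A(20, -8)*(1 - 3*R(1)) + j(7)) = √(2*(1 - 3*1²)/5 + (-365 + 3*7)/(-102 + 7)) = √(2*(1 - 3*1)/5 + (-365 + 21)/(-95)) = √(2*(1 - 3)/5 - 1/95*(-344)) = √((⅖)*(-2) + 344/95) = √(-⅘ + 344/95) = √(268/95) = 2*√6365/95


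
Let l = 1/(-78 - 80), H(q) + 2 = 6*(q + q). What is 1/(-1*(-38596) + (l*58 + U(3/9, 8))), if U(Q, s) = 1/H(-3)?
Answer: 3002/115864011 ≈ 2.5910e-5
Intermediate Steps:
H(q) = -2 + 12*q (H(q) = -2 + 6*(q + q) = -2 + 6*(2*q) = -2 + 12*q)
U(Q, s) = -1/38 (U(Q, s) = 1/(-2 + 12*(-3)) = 1/(-2 - 36) = 1/(-38) = -1/38)
l = -1/158 (l = 1/(-158) = -1/158 ≈ -0.0063291)
1/(-1*(-38596) + (l*58 + U(3/9, 8))) = 1/(-1*(-38596) + (-1/158*58 - 1/38)) = 1/(38596 + (-29/79 - 1/38)) = 1/(38596 - 1181/3002) = 1/(115864011/3002) = 3002/115864011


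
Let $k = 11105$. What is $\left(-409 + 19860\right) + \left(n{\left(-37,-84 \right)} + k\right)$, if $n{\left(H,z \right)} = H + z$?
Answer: $30435$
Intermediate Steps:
$\left(-409 + 19860\right) + \left(n{\left(-37,-84 \right)} + k\right) = \left(-409 + 19860\right) + \left(\left(-37 - 84\right) + 11105\right) = 19451 + \left(-121 + 11105\right) = 19451 + 10984 = 30435$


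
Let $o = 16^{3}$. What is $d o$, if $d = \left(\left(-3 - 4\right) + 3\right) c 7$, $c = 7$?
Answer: $-802816$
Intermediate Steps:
$o = 4096$
$d = -196$ ($d = \left(\left(-3 - 4\right) + 3\right) 7 \cdot 7 = \left(-7 + 3\right) 7 \cdot 7 = \left(-4\right) 7 \cdot 7 = \left(-28\right) 7 = -196$)
$d o = \left(-196\right) 4096 = -802816$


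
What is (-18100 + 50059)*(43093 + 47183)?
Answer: 2885130684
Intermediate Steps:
(-18100 + 50059)*(43093 + 47183) = 31959*90276 = 2885130684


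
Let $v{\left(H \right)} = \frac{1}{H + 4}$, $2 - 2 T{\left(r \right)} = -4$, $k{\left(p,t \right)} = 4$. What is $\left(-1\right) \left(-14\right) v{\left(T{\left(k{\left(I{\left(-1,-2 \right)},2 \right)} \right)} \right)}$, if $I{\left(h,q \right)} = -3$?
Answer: $2$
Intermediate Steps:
$T{\left(r \right)} = 3$ ($T{\left(r \right)} = 1 - -2 = 1 + 2 = 3$)
$v{\left(H \right)} = \frac{1}{4 + H}$
$\left(-1\right) \left(-14\right) v{\left(T{\left(k{\left(I{\left(-1,-2 \right)},2 \right)} \right)} \right)} = \frac{\left(-1\right) \left(-14\right)}{4 + 3} = \frac{14}{7} = 14 \cdot \frac{1}{7} = 2$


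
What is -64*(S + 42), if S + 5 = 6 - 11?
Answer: -2048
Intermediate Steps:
S = -10 (S = -5 + (6 - 11) = -5 - 5 = -10)
-64*(S + 42) = -64*(-10 + 42) = -64*32 = -2048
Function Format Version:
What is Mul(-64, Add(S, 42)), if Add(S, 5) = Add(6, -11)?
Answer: -2048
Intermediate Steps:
S = -10 (S = Add(-5, Add(6, -11)) = Add(-5, -5) = -10)
Mul(-64, Add(S, 42)) = Mul(-64, Add(-10, 42)) = Mul(-64, 32) = -2048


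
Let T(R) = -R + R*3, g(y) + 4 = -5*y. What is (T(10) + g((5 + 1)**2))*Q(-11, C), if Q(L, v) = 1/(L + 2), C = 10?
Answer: 164/9 ≈ 18.222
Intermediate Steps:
g(y) = -4 - 5*y
Q(L, v) = 1/(2 + L)
T(R) = 2*R (T(R) = -R + 3*R = 2*R)
(T(10) + g((5 + 1)**2))*Q(-11, C) = (2*10 + (-4 - 5*(5 + 1)**2))/(2 - 11) = (20 + (-4 - 5*6**2))/(-9) = (20 + (-4 - 5*36))*(-1/9) = (20 + (-4 - 180))*(-1/9) = (20 - 184)*(-1/9) = -164*(-1/9) = 164/9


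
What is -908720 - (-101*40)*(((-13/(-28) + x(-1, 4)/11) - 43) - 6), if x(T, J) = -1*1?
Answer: -85098210/77 ≈ -1.1052e+6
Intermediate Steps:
x(T, J) = -1
-908720 - (-101*40)*(((-13/(-28) + x(-1, 4)/11) - 43) - 6) = -908720 - (-101*40)*(((-13/(-28) - 1/11) - 43) - 6) = -908720 - (-4040)*(((-13*(-1/28) - 1*1/11) - 43) - 6) = -908720 - (-4040)*(((13/28 - 1/11) - 43) - 6) = -908720 - (-4040)*((115/308 - 43) - 6) = -908720 - (-4040)*(-13129/308 - 6) = -908720 - (-4040)*(-14977)/308 = -908720 - 1*15126770/77 = -908720 - 15126770/77 = -85098210/77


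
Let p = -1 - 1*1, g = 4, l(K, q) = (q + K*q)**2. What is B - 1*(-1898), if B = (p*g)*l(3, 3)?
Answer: 746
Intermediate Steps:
p = -2 (p = -1 - 1 = -2)
B = -1152 (B = (-2*4)*(3**2*(1 + 3)**2) = -72*4**2 = -72*16 = -8*144 = -1152)
B - 1*(-1898) = -1152 - 1*(-1898) = -1152 + 1898 = 746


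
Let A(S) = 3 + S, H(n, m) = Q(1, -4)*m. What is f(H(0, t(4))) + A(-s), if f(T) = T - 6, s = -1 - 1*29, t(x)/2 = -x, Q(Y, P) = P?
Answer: 59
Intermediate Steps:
t(x) = -2*x (t(x) = 2*(-x) = -2*x)
s = -30 (s = -1 - 29 = -30)
H(n, m) = -4*m
f(T) = -6 + T
f(H(0, t(4))) + A(-s) = (-6 - (-8)*4) + (3 - 1*(-30)) = (-6 - 4*(-8)) + (3 + 30) = (-6 + 32) + 33 = 26 + 33 = 59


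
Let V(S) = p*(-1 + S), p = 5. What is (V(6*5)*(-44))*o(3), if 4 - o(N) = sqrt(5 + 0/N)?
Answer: -25520 + 6380*sqrt(5) ≈ -11254.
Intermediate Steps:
V(S) = -5 + 5*S (V(S) = 5*(-1 + S) = -5 + 5*S)
o(N) = 4 - sqrt(5) (o(N) = 4 - sqrt(5 + 0/N) = 4 - sqrt(5 + 0) = 4 - sqrt(5))
(V(6*5)*(-44))*o(3) = ((-5 + 5*(6*5))*(-44))*(4 - sqrt(5)) = ((-5 + 5*30)*(-44))*(4 - sqrt(5)) = ((-5 + 150)*(-44))*(4 - sqrt(5)) = (145*(-44))*(4 - sqrt(5)) = -6380*(4 - sqrt(5)) = -25520 + 6380*sqrt(5)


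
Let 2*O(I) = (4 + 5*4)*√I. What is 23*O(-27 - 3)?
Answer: 276*I*√30 ≈ 1511.7*I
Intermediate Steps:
O(I) = 12*√I (O(I) = ((4 + 5*4)*√I)/2 = ((4 + 20)*√I)/2 = (24*√I)/2 = 12*√I)
23*O(-27 - 3) = 23*(12*√(-27 - 3)) = 23*(12*√(-30)) = 23*(12*(I*√30)) = 23*(12*I*√30) = 276*I*√30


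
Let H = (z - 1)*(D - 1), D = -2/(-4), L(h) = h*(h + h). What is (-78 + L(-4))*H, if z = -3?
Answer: -92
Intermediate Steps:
L(h) = 2*h**2 (L(h) = h*(2*h) = 2*h**2)
D = 1/2 (D = -2*(-1/4) = 1/2 ≈ 0.50000)
H = 2 (H = (-3 - 1)*(1/2 - 1) = -4*(-1/2) = 2)
(-78 + L(-4))*H = (-78 + 2*(-4)**2)*2 = (-78 + 2*16)*2 = (-78 + 32)*2 = -46*2 = -92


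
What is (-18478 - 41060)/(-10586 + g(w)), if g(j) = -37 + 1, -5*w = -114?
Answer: 29769/5311 ≈ 5.6052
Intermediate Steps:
w = 114/5 (w = -⅕*(-114) = 114/5 ≈ 22.800)
g(j) = -36
(-18478 - 41060)/(-10586 + g(w)) = (-18478 - 41060)/(-10586 - 36) = -59538/(-10622) = -59538*(-1/10622) = 29769/5311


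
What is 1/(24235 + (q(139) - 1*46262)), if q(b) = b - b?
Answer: -1/22027 ≈ -4.5399e-5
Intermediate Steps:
q(b) = 0
1/(24235 + (q(139) - 1*46262)) = 1/(24235 + (0 - 1*46262)) = 1/(24235 + (0 - 46262)) = 1/(24235 - 46262) = 1/(-22027) = -1/22027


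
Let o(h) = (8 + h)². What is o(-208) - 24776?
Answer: 15224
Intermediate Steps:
o(-208) - 24776 = (8 - 208)² - 24776 = (-200)² - 24776 = 40000 - 24776 = 15224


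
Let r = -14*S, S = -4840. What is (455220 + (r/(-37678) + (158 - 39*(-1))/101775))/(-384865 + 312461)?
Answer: -872807717578783/138823029246900 ≈ -6.2872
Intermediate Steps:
r = 67760 (r = -14*(-4840) = 67760)
(455220 + (r/(-37678) + (158 - 39*(-1))/101775))/(-384865 + 312461) = (455220 + (67760/(-37678) + (158 - 39*(-1))/101775))/(-384865 + 312461) = (455220 + (67760*(-1/37678) + (158 + 39)*(1/101775)))/(-72404) = (455220 + (-33880/18839 + 197*(1/101775)))*(-1/72404) = (455220 + (-33880/18839 + 197/101775))*(-1/72404) = (455220 - 3444425717/1917339225)*(-1/72404) = (872807717578783/1917339225)*(-1/72404) = -872807717578783/138823029246900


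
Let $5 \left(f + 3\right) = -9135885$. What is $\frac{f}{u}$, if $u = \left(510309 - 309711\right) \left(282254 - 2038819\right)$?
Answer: $\frac{60906}{11745447529} \approx 5.1855 \cdot 10^{-6}$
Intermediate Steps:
$u = -352363425870$ ($u = 200598 \left(-1756565\right) = -352363425870$)
$f = -1827180$ ($f = -3 + \frac{1}{5} \left(-9135885\right) = -3 - 1827177 = -1827180$)
$\frac{f}{u} = - \frac{1827180}{-352363425870} = \left(-1827180\right) \left(- \frac{1}{352363425870}\right) = \frac{60906}{11745447529}$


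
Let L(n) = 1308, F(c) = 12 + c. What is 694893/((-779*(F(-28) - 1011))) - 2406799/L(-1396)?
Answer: -1924609704323/1046443164 ≈ -1839.2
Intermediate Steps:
694893/((-779*(F(-28) - 1011))) - 2406799/L(-1396) = 694893/((-779*((12 - 28) - 1011))) - 2406799/1308 = 694893/((-779*(-16 - 1011))) - 2406799*1/1308 = 694893/((-779*(-1027))) - 2406799/1308 = 694893/800033 - 2406799/1308 = -1924609704323/1046443164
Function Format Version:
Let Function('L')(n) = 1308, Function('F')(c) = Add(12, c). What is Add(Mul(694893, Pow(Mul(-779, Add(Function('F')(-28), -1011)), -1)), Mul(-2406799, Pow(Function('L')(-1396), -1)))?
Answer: Rational(-1924609704323, 1046443164) ≈ -1839.2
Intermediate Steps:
Add(Mul(694893, Pow(Mul(-779, Add(Function('F')(-28), -1011)), -1)), Mul(-2406799, Pow(Function('L')(-1396), -1))) = Add(Mul(694893, Pow(Mul(-779, Add(Add(12, -28), -1011)), -1)), Mul(-2406799, Pow(1308, -1))) = Add(Mul(694893, Pow(Mul(-779, Add(-16, -1011)), -1)), Mul(-2406799, Rational(1, 1308))) = Add(Mul(694893, Pow(Mul(-779, -1027), -1)), Rational(-2406799, 1308)) = Add(Mul(694893, Pow(800033, -1)), Rational(-2406799, 1308)) = Add(Mul(694893, Rational(1, 800033)), Rational(-2406799, 1308)) = Add(Rational(694893, 800033), Rational(-2406799, 1308)) = Rational(-1924609704323, 1046443164)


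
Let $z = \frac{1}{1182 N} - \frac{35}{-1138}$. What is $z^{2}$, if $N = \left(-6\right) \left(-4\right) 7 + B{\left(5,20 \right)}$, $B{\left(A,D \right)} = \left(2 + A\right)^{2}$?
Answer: $\frac{5038260584449}{5324992031886849} \approx 0.00094615$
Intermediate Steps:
$N = 217$ ($N = \left(-6\right) \left(-4\right) 7 + \left(2 + 5\right)^{2} = 24 \cdot 7 + 7^{2} = 168 + 49 = 217$)
$z = \frac{2244607}{72972543}$ ($z = \frac{1}{1182 \cdot 217} - \frac{35}{-1138} = \frac{1}{1182} \cdot \frac{1}{217} - - \frac{35}{1138} = \frac{1}{256494} + \frac{35}{1138} = \frac{2244607}{72972543} \approx 0.03076$)
$z^{2} = \left(\frac{2244607}{72972543}\right)^{2} = \frac{5038260584449}{5324992031886849}$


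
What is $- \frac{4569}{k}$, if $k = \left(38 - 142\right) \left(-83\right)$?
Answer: $- \frac{4569}{8632} \approx -0.52931$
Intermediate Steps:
$k = 8632$ ($k = \left(-104\right) \left(-83\right) = 8632$)
$- \frac{4569}{k} = - \frac{4569}{8632}$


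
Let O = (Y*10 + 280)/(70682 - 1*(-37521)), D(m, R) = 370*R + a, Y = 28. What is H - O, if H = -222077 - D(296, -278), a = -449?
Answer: -12851054464/108203 ≈ -1.1877e+5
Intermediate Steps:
D(m, R) = -449 + 370*R (D(m, R) = 370*R - 449 = -449 + 370*R)
H = -118768 (H = -222077 - (-449 + 370*(-278)) = -222077 - (-449 - 102860) = -222077 - 1*(-103309) = -222077 + 103309 = -118768)
O = 560/108203 (O = (28*10 + 280)/(70682 - 1*(-37521)) = (280 + 280)/(70682 + 37521) = 560/108203 ≈ 0.0051755)
H - O = -118768 - 1*560/108203 = -118768 - 560/108203 = -12851054464/108203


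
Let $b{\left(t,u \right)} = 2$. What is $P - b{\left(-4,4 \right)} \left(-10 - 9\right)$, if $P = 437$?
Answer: $475$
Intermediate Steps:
$P - b{\left(-4,4 \right)} \left(-10 - 9\right) = 437 - 2 \left(-10 - 9\right) = 437 - 2 \left(-19\right) = 437 - -38 = 437 + 38 = 475$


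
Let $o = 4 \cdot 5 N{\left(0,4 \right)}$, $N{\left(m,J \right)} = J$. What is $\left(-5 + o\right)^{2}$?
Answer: $5625$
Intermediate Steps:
$o = 80$ ($o = 4 \cdot 5 \cdot 4 = 20 \cdot 4 = 80$)
$\left(-5 + o\right)^{2} = \left(-5 + 80\right)^{2} = 75^{2} = 5625$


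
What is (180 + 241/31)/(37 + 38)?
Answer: 5821/2325 ≈ 2.5037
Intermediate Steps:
(180 + 241/31)/(37 + 38) = (180 + 241*(1/31))/75 = (180 + 241/31)*(1/75) = (5821/31)*(1/75) = 5821/2325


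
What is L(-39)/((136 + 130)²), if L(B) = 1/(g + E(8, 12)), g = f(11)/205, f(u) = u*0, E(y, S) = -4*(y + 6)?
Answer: -1/3962336 ≈ -2.5238e-7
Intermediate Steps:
E(y, S) = -24 - 4*y (E(y, S) = -4*(6 + y) = -24 - 4*y)
f(u) = 0
g = 0 (g = 0/205 = 0*(1/205) = 0)
L(B) = -1/56 (L(B) = 1/(0 + (-24 - 4*8)) = 1/(0 + (-24 - 32)) = 1/(0 - 56) = 1/(-56) = -1/56)
L(-39)/((136 + 130)²) = -1/(56*(136 + 130)²) = -1/(56*(266²)) = -1/56/70756 = -1/56*1/70756 = -1/3962336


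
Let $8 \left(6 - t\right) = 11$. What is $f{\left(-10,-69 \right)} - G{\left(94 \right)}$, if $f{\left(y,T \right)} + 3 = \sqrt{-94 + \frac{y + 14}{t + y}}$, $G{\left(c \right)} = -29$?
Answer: $26 + \frac{i \sqrt{175182}}{43} \approx 26.0 + 9.7337 i$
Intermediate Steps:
$t = \frac{37}{8}$ ($t = 6 - \frac{11}{8} = \frac{37}{8} \approx 4.625$)
$f{\left(y,T \right)} = -3 + \sqrt{-94 + \frac{14 + y}{\frac{37}{8} + y}}$ ($f{\left(y,T \right)} = -3 + \sqrt{-94 + \frac{y + 14}{\frac{37}{8} + y}} = -3 + \sqrt{-94 + \frac{14 + y}{\frac{37}{8} + y}}$)
$f{\left(-10,-69 \right)} - G{\left(94 \right)} = \left(-3 + \sqrt{6} \sqrt{\frac{-561 - -1240}{37 + 8 \left(-10\right)}}\right) - -29 = \left(-3 + \sqrt{6} \sqrt{\frac{-561 + 1240}{37 - 80}}\right) + 29 = \left(-3 + \sqrt{6} \sqrt{\frac{1}{-43} \cdot 679}\right) + 29 = \left(-3 + \sqrt{6} \sqrt{\left(- \frac{1}{43}\right) 679}\right) + 29 = \left(-3 + \sqrt{6} \sqrt{- \frac{679}{43}}\right) + 29 = \left(-3 + \sqrt{6} \frac{i \sqrt{29197}}{43}\right) + 29 = \left(-3 + \frac{i \sqrt{175182}}{43}\right) + 29 = 26 + \frac{i \sqrt{175182}}{43}$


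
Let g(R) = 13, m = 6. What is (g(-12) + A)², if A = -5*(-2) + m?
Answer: 841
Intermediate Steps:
A = 16 (A = -5*(-2) + 6 = 10 + 6 = 16)
(g(-12) + A)² = (13 + 16)² = 29² = 841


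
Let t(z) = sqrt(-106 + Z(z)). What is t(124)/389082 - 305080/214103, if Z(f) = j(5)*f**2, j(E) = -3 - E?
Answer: -305080/214103 + 17*I*sqrt(426)/389082 ≈ -1.4249 + 0.00090181*I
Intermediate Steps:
Z(f) = -8*f**2 (Z(f) = (-3 - 1*5)*f**2 = (-3 - 5)*f**2 = -8*f**2)
t(z) = sqrt(-106 - 8*z**2)
t(124)/389082 - 305080/214103 = sqrt(-106 - 8*124**2)/389082 - 305080/214103 = sqrt(-106 - 8*15376)*(1/389082) - 305080*1/214103 = sqrt(-106 - 123008)*(1/389082) - 305080/214103 = sqrt(-123114)*(1/389082) - 305080/214103 = (17*I*sqrt(426))*(1/389082) - 305080/214103 = 17*I*sqrt(426)/389082 - 305080/214103 = -305080/214103 + 17*I*sqrt(426)/389082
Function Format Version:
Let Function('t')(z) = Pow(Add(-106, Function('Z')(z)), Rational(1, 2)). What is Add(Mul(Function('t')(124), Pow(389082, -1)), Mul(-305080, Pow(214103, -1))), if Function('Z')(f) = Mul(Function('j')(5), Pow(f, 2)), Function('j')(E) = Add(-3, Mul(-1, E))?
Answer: Add(Rational(-305080, 214103), Mul(Rational(17, 389082), I, Pow(426, Rational(1, 2)))) ≈ Add(-1.4249, Mul(0.00090181, I))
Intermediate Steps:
Function('Z')(f) = Mul(-8, Pow(f, 2)) (Function('Z')(f) = Mul(Add(-3, Mul(-1, 5)), Pow(f, 2)) = Mul(Add(-3, -5), Pow(f, 2)) = Mul(-8, Pow(f, 2)))
Function('t')(z) = Pow(Add(-106, Mul(-8, Pow(z, 2))), Rational(1, 2))
Add(Mul(Function('t')(124), Pow(389082, -1)), Mul(-305080, Pow(214103, -1))) = Add(Mul(Pow(Add(-106, Mul(-8, Pow(124, 2))), Rational(1, 2)), Pow(389082, -1)), Mul(-305080, Pow(214103, -1))) = Add(Mul(Pow(Add(-106, Mul(-8, 15376)), Rational(1, 2)), Rational(1, 389082)), Mul(-305080, Rational(1, 214103))) = Add(Mul(Pow(Add(-106, -123008), Rational(1, 2)), Rational(1, 389082)), Rational(-305080, 214103)) = Add(Mul(Pow(-123114, Rational(1, 2)), Rational(1, 389082)), Rational(-305080, 214103)) = Add(Mul(Mul(17, I, Pow(426, Rational(1, 2))), Rational(1, 389082)), Rational(-305080, 214103)) = Add(Mul(Rational(17, 389082), I, Pow(426, Rational(1, 2))), Rational(-305080, 214103)) = Add(Rational(-305080, 214103), Mul(Rational(17, 389082), I, Pow(426, Rational(1, 2))))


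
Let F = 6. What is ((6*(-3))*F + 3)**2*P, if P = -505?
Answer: -5567625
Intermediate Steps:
((6*(-3))*F + 3)**2*P = ((6*(-3))*6 + 3)**2*(-505) = (-18*6 + 3)**2*(-505) = (-108 + 3)**2*(-505) = (-105)**2*(-505) = 11025*(-505) = -5567625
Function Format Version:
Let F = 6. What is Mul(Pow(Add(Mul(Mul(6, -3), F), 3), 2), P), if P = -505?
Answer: -5567625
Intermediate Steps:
Mul(Pow(Add(Mul(Mul(6, -3), F), 3), 2), P) = Mul(Pow(Add(Mul(Mul(6, -3), 6), 3), 2), -505) = Mul(Pow(Add(Mul(-18, 6), 3), 2), -505) = Mul(Pow(Add(-108, 3), 2), -505) = Mul(Pow(-105, 2), -505) = Mul(11025, -505) = -5567625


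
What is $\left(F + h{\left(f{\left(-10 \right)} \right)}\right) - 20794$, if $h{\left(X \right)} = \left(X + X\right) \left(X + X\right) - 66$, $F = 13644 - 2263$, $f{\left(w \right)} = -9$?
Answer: $-9155$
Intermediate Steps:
$F = 11381$ ($F = 13644 - 2263 = 11381$)
$h{\left(X \right)} = -66 + 4 X^{2}$ ($h{\left(X \right)} = 2 X 2 X - 66 = 4 X^{2} - 66 = -66 + 4 X^{2}$)
$\left(F + h{\left(f{\left(-10 \right)} \right)}\right) - 20794 = \left(11381 - \left(66 - 4 \left(-9\right)^{2}\right)\right) - 20794 = \left(11381 + \left(-66 + 4 \cdot 81\right)\right) - 20794 = \left(11381 + \left(-66 + 324\right)\right) - 20794 = \left(11381 + 258\right) - 20794 = 11639 - 20794 = -9155$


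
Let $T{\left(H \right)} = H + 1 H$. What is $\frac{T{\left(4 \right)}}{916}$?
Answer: $\frac{2}{229} \approx 0.0087336$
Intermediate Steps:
$T{\left(H \right)} = 2 H$ ($T{\left(H \right)} = H + H = 2 H$)
$\frac{T{\left(4 \right)}}{916} = \frac{2 \cdot 4}{916} = 8 \cdot \frac{1}{916} = \frac{2}{229}$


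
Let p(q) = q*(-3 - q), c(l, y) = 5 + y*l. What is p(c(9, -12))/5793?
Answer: -10300/5793 ≈ -1.7780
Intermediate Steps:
c(l, y) = 5 + l*y
p(c(9, -12))/5793 = -(5 + 9*(-12))*(3 + (5 + 9*(-12)))/5793 = -(5 - 108)*(3 + (5 - 108))*(1/5793) = -1*(-103)*(3 - 103)*(1/5793) = -1*(-103)*(-100)*(1/5793) = -10300*1/5793 = -10300/5793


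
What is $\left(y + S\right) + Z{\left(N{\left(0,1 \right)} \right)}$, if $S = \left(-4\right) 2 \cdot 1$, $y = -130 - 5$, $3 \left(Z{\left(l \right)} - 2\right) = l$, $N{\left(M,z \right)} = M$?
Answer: $-141$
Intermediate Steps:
$Z{\left(l \right)} = 2 + \frac{l}{3}$
$y = -135$
$S = -8$ ($S = \left(-8\right) 1 = -8$)
$\left(y + S\right) + Z{\left(N{\left(0,1 \right)} \right)} = \left(-135 - 8\right) + \left(2 + \frac{1}{3} \cdot 0\right) = -143 + \left(2 + 0\right) = -143 + 2 = -141$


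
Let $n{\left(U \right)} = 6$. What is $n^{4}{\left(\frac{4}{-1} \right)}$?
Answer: $1296$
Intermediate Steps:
$n^{4}{\left(\frac{4}{-1} \right)} = 6^{4} = 1296$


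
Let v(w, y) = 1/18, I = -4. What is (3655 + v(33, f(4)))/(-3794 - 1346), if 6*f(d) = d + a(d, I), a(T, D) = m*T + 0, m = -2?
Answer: -65791/92520 ≈ -0.71110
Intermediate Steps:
a(T, D) = -2*T (a(T, D) = -2*T + 0 = -2*T)
f(d) = -d/6 (f(d) = (d - 2*d)/6 = (-d)/6 = -d/6)
v(w, y) = 1/18
(3655 + v(33, f(4)))/(-3794 - 1346) = (3655 + 1/18)/(-3794 - 1346) = (65791/18)/(-5140) = (65791/18)*(-1/5140) = -65791/92520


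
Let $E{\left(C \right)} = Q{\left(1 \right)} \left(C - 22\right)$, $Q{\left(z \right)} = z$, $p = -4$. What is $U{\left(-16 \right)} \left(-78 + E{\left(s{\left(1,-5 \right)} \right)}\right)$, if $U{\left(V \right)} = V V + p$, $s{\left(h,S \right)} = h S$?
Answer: $-26460$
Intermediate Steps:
$s{\left(h,S \right)} = S h$
$U{\left(V \right)} = -4 + V^{2}$ ($U{\left(V \right)} = V V - 4 = V^{2} - 4 = -4 + V^{2}$)
$E{\left(C \right)} = -22 + C$ ($E{\left(C \right)} = 1 \left(C - 22\right) = 1 \left(-22 + C\right) = -22 + C$)
$U{\left(-16 \right)} \left(-78 + E{\left(s{\left(1,-5 \right)} \right)}\right) = \left(-4 + \left(-16\right)^{2}\right) \left(-78 - 27\right) = \left(-4 + 256\right) \left(-78 - 27\right) = 252 \left(-78 - 27\right) = 252 \left(-105\right) = -26460$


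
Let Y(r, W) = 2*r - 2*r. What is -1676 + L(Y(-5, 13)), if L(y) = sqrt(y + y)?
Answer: -1676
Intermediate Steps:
Y(r, W) = 0
L(y) = sqrt(2)*sqrt(y) (L(y) = sqrt(2*y) = sqrt(2)*sqrt(y))
-1676 + L(Y(-5, 13)) = -1676 + sqrt(2)*sqrt(0) = -1676 + sqrt(2)*0 = -1676 + 0 = -1676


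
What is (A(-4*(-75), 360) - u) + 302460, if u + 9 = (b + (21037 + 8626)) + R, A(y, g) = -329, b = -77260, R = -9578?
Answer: 359315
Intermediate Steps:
u = -57184 (u = -9 + ((-77260 + (21037 + 8626)) - 9578) = -9 + ((-77260 + 29663) - 9578) = -9 + (-47597 - 9578) = -9 - 57175 = -57184)
(A(-4*(-75), 360) - u) + 302460 = (-329 - 1*(-57184)) + 302460 = (-329 + 57184) + 302460 = 56855 + 302460 = 359315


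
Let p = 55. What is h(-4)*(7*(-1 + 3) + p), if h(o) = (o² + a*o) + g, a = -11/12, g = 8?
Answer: 1909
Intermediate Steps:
a = -11/12 (a = -11*1/12 = -11/12 ≈ -0.91667)
h(o) = 8 + o² - 11*o/12 (h(o) = (o² - 11*o/12) + 8 = 8 + o² - 11*o/12)
h(-4)*(7*(-1 + 3) + p) = (8 + (-4)² - 11/12*(-4))*(7*(-1 + 3) + 55) = (8 + 16 + 11/3)*(7*2 + 55) = 83*(14 + 55)/3 = (83/3)*69 = 1909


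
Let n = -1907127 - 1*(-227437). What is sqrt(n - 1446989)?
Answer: I*sqrt(3126679) ≈ 1768.2*I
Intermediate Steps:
n = -1679690 (n = -1907127 + 227437 = -1679690)
sqrt(n - 1446989) = sqrt(-1679690 - 1446989) = sqrt(-3126679) = I*sqrt(3126679)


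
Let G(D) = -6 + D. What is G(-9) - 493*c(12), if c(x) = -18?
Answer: 8859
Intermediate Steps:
G(-9) - 493*c(12) = (-6 - 9) - 493*(-18) = -15 + 8874 = 8859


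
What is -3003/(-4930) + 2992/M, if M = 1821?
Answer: 20219023/8977530 ≈ 2.2522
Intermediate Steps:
-3003/(-4930) + 2992/M = -3003/(-4930) + 2992/1821 = -3003*(-1/4930) + 2992*(1/1821) = 3003/4930 + 2992/1821 = 20219023/8977530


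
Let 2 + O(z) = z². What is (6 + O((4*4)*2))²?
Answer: 1056784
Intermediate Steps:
O(z) = -2 + z²
(6 + O((4*4)*2))² = (6 + (-2 + ((4*4)*2)²))² = (6 + (-2 + (16*2)²))² = (6 + (-2 + 32²))² = (6 + (-2 + 1024))² = (6 + 1022)² = 1028² = 1056784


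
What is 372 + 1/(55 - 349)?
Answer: 109367/294 ≈ 372.00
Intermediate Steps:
372 + 1/(55 - 349) = 372 + 1/(-294) = 372 - 1/294 = 109367/294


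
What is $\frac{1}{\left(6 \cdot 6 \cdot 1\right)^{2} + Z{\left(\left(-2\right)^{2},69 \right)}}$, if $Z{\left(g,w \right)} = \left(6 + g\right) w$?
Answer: $\frac{1}{1986} \approx 0.00050353$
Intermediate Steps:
$Z{\left(g,w \right)} = w \left(6 + g\right)$
$\frac{1}{\left(6 \cdot 6 \cdot 1\right)^{2} + Z{\left(\left(-2\right)^{2},69 \right)}} = \frac{1}{\left(6 \cdot 6 \cdot 1\right)^{2} + 69 \left(6 + \left(-2\right)^{2}\right)} = \frac{1}{\left(36 \cdot 1\right)^{2} + 69 \left(6 + 4\right)} = \frac{1}{36^{2} + 69 \cdot 10} = \frac{1}{1296 + 690} = \frac{1}{1986}$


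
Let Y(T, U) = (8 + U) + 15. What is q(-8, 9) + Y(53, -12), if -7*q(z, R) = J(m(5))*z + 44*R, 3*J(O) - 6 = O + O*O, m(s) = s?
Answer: -223/7 ≈ -31.857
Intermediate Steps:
J(O) = 2 + O/3 + O²/3 (J(O) = 2 + (O + O*O)/3 = 2 + (O + O²)/3 = 2 + (O/3 + O²/3) = 2 + O/3 + O²/3)
Y(T, U) = 23 + U
q(z, R) = -44*R/7 - 12*z/7 (q(z, R) = -((2 + (⅓)*5 + (⅓)*5²)*z + 44*R)/7 = -((2 + 5/3 + (⅓)*25)*z + 44*R)/7 = -((2 + 5/3 + 25/3)*z + 44*R)/7 = -(12*z + 44*R)/7 = -44*R/7 - 12*z/7)
q(-8, 9) + Y(53, -12) = (-44/7*9 - 12/7*(-8)) + (23 - 12) = (-396/7 + 96/7) + 11 = -300/7 + 11 = -223/7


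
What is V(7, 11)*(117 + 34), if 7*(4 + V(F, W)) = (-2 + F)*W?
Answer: 4077/7 ≈ 582.43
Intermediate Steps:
V(F, W) = -4 + W*(-2 + F)/7 (V(F, W) = -4 + ((-2 + F)*W)/7 = -4 + (W*(-2 + F))/7 = -4 + W*(-2 + F)/7)
V(7, 11)*(117 + 34) = (-4 - 2/7*11 + (⅐)*7*11)*(117 + 34) = (-4 - 22/7 + 11)*151 = (27/7)*151 = 4077/7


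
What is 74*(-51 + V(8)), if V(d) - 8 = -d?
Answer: -3774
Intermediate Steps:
V(d) = 8 - d
74*(-51 + V(8)) = 74*(-51 + (8 - 1*8)) = 74*(-51 + (8 - 8)) = 74*(-51 + 0) = 74*(-51) = -3774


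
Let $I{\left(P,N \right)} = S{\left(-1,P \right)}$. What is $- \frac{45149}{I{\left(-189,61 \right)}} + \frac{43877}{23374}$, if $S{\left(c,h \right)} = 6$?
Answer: $- \frac{9095254}{1209} \approx -7523.0$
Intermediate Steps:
$I{\left(P,N \right)} = 6$
$- \frac{45149}{I{\left(-189,61 \right)}} + \frac{43877}{23374} = - \frac{45149}{6} + \frac{43877}{23374} = \left(-45149\right) \frac{1}{6} + 43877 \cdot \frac{1}{23374} = - \frac{45149}{6} + \frac{1513}{806} = - \frac{9095254}{1209}$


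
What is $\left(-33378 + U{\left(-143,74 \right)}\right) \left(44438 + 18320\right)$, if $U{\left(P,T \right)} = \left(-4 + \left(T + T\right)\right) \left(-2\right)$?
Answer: $-2112810828$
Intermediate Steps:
$U{\left(P,T \right)} = 8 - 4 T$ ($U{\left(P,T \right)} = \left(-4 + 2 T\right) \left(-2\right) = 8 - 4 T$)
$\left(-33378 + U{\left(-143,74 \right)}\right) \left(44438 + 18320\right) = \left(-33378 + \left(8 - 296\right)\right) \left(44438 + 18320\right) = \left(-33378 + \left(8 - 296\right)\right) 62758 = \left(-33378 - 288\right) 62758 = \left(-33666\right) 62758 = -2112810828$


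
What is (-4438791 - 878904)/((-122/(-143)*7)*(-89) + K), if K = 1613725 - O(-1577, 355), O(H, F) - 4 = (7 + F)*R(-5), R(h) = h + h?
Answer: -253476795/77067919 ≈ -3.2890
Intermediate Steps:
R(h) = 2*h
O(H, F) = -66 - 10*F (O(H, F) = 4 + (7 + F)*(2*(-5)) = 4 + (7 + F)*(-10) = 4 + (-70 - 10*F) = -66 - 10*F)
K = 1617341 (K = 1613725 - (-66 - 10*355) = 1613725 - (-66 - 3550) = 1613725 - 1*(-3616) = 1613725 + 3616 = 1617341)
(-4438791 - 878904)/((-122/(-143)*7)*(-89) + K) = (-4438791 - 878904)/((-122/(-143)*7)*(-89) + 1617341) = -5317695/((-122*(-1/143)*7)*(-89) + 1617341) = -5317695/(((122/143)*7)*(-89) + 1617341) = -5317695/((854/143)*(-89) + 1617341) = -5317695/(-76006/143 + 1617341) = -5317695/231203757/143 = -5317695*143/231203757 = -253476795/77067919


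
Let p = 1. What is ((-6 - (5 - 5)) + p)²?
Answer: 25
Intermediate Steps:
((-6 - (5 - 5)) + p)² = ((-6 - (5 - 5)) + 1)² = ((-6 - 1*0) + 1)² = ((-6 + 0) + 1)² = (-6 + 1)² = (-5)² = 25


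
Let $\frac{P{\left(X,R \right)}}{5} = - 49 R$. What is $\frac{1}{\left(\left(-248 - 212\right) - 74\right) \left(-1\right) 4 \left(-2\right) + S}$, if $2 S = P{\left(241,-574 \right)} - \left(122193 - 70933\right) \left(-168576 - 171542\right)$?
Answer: $\frac{1}{8717290383} \approx 1.1471 \cdot 10^{-10}$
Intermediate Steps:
$P{\left(X,R \right)} = - 245 R$ ($P{\left(X,R \right)} = 5 \left(- 49 R\right) = - 245 R$)
$S = 8717294655$ ($S = \frac{\left(-245\right) \left(-574\right) - \left(122193 - 70933\right) \left(-168576 - 171542\right)}{2} = \frac{140630 - 51260 \left(-340118\right)}{2} = \frac{140630 - -17434448680}{2} = \frac{140630 + 17434448680}{2} = \frac{1}{2} \cdot 17434589310 = 8717294655$)
$\frac{1}{\left(\left(-248 - 212\right) - 74\right) \left(-1\right) 4 \left(-2\right) + S} = \frac{1}{\left(\left(-248 - 212\right) - 74\right) \left(-1\right) 4 \left(-2\right) + 8717294655} = \frac{1}{\left(\left(-248 - 212\right) - 74\right) \left(\left(-4\right) \left(-2\right)\right) + 8717294655} = \frac{1}{\left(-460 - 74\right) 8 + 8717294655} = \frac{1}{\left(-534\right) 8 + 8717294655} = \frac{1}{-4272 + 8717294655} = \frac{1}{8717290383}$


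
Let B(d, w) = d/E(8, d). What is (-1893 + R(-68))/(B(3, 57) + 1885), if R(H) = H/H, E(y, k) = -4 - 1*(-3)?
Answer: -946/941 ≈ -1.0053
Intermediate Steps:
E(y, k) = -1 (E(y, k) = -4 + 3 = -1)
R(H) = 1
B(d, w) = -d (B(d, w) = d/(-1) = d*(-1) = -d)
(-1893 + R(-68))/(B(3, 57) + 1885) = (-1893 + 1)/(-1*3 + 1885) = -1892/(-3 + 1885) = -1892/1882 = -1892*1/1882 = -946/941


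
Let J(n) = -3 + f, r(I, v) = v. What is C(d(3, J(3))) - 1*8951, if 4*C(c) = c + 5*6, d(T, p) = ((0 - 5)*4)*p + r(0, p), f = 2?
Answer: -35755/4 ≈ -8938.8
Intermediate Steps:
J(n) = -1 (J(n) = -3 + 2 = -1)
d(T, p) = -19*p (d(T, p) = ((0 - 5)*4)*p + p = (-5*4)*p + p = -20*p + p = -19*p)
C(c) = 15/2 + c/4 (C(c) = (c + 5*6)/4 = (c + 30)/4 = (30 + c)/4 = 15/2 + c/4)
C(d(3, J(3))) - 1*8951 = (15/2 + (-19*(-1))/4) - 1*8951 = (15/2 + (¼)*19) - 8951 = (15/2 + 19/4) - 8951 = 49/4 - 8951 = -35755/4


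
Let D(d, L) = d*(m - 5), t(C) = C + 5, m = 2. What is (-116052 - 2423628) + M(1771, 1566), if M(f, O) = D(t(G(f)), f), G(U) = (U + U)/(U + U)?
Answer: -2539698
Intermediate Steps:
G(U) = 1 (G(U) = (2*U)/((2*U)) = (2*U)*(1/(2*U)) = 1)
t(C) = 5 + C
D(d, L) = -3*d (D(d, L) = d*(2 - 5) = d*(-3) = -3*d)
M(f, O) = -18 (M(f, O) = -3*(5 + 1) = -3*6 = -18)
(-116052 - 2423628) + M(1771, 1566) = (-116052 - 2423628) - 18 = -2539680 - 18 = -2539698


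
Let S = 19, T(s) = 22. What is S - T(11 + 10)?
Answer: -3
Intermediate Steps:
S - T(11 + 10) = 19 - 1*22 = 19 - 22 = -3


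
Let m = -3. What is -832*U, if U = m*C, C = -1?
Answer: -2496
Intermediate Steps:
U = 3 (U = -3*(-1) = 3)
-832*U = -832*3 = -2496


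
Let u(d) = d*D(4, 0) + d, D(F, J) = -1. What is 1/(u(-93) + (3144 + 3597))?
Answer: 1/6741 ≈ 0.00014835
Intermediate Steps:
u(d) = 0 (u(d) = d*(-1) + d = -d + d = 0)
1/(u(-93) + (3144 + 3597)) = 1/(0 + (3144 + 3597)) = 1/(0 + 6741) = 1/6741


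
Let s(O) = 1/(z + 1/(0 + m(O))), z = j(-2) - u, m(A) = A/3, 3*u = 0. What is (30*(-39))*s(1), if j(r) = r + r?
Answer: 1170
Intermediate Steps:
u = 0 (u = (⅓)*0 = 0)
m(A) = A/3 (m(A) = A*(⅓) = A/3)
j(r) = 2*r
z = -4 (z = 2*(-2) - 1*0 = -4 + 0 = -4)
s(O) = 1/(-4 + 3/O) (s(O) = 1/(-4 + 1/(0 + O/3)) = 1/(-4 + 1/(O/3)) = 1/(-4 + 3/O))
(30*(-39))*s(1) = (30*(-39))*(-1*1/(-3 + 4*1)) = -(-1170)/(-3 + 4) = -(-1170)/1 = -(-1170) = -1170*(-1) = 1170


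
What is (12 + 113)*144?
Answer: 18000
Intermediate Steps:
(12 + 113)*144 = 125*144 = 18000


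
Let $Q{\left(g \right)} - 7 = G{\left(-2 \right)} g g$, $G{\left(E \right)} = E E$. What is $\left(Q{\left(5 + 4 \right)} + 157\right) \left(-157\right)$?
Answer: $-76616$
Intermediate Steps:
$G{\left(E \right)} = E^{2}$
$Q{\left(g \right)} = 7 + 4 g^{2}$ ($Q{\left(g \right)} = 7 + \left(-2\right)^{2} g g = 7 + 4 g g = 7 + 4 g^{2}$)
$\left(Q{\left(5 + 4 \right)} + 157\right) \left(-157\right) = \left(\left(7 + 4 \left(5 + 4\right)^{2}\right) + 157\right) \left(-157\right) = \left(\left(7 + 4 \cdot 9^{2}\right) + 157\right) \left(-157\right) = \left(\left(7 + 4 \cdot 81\right) + 157\right) \left(-157\right) = \left(\left(7 + 324\right) + 157\right) \left(-157\right) = \left(331 + 157\right) \left(-157\right) = 488 \left(-157\right) = -76616$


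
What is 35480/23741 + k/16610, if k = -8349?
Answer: 35555381/35848910 ≈ 0.99181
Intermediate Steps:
35480/23741 + k/16610 = 35480/23741 - 8349/16610 = 35480*(1/23741) - 8349*1/16610 = 35480/23741 - 759/1510 = 35555381/35848910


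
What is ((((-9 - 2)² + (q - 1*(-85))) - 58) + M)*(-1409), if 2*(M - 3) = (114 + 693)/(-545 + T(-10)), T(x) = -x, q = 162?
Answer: -470751127/1070 ≈ -4.3995e+5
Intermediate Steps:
M = 2403/1070 (M = 3 + ((114 + 693)/(-545 - 1*(-10)))/2 = 3 + (807/(-545 + 10))/2 = 3 + (807/(-535))/2 = 3 + (807*(-1/535))/2 = 3 + (½)*(-807/535) = 3 - 807/1070 = 2403/1070 ≈ 2.2458)
((((-9 - 2)² + (q - 1*(-85))) - 58) + M)*(-1409) = ((((-9 - 2)² + (162 - 1*(-85))) - 58) + 2403/1070)*(-1409) = ((((-11)² + (162 + 85)) - 58) + 2403/1070)*(-1409) = (((121 + 247) - 58) + 2403/1070)*(-1409) = ((368 - 58) + 2403/1070)*(-1409) = (310 + 2403/1070)*(-1409) = (334103/1070)*(-1409) = -470751127/1070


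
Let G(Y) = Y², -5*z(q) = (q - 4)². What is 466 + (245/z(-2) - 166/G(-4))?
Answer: 30355/72 ≈ 421.60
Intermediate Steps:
z(q) = -(-4 + q)²/5 (z(q) = -(q - 4)²/5 = -(-4 + q)²/5)
466 + (245/z(-2) - 166/G(-4)) = 466 + (245/((-(-4 - 2)²/5)) - 166/((-4)²)) = 466 + (245/((-⅕*(-6)²)) - 166/16) = 466 + (245/((-⅕*36)) - 166*1/16) = 466 + (245/(-36/5) - 83/8) = 466 + (245*(-5/36) - 83/8) = 466 + (-1225/36 - 83/8) = 466 - 3197/72 = 30355/72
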